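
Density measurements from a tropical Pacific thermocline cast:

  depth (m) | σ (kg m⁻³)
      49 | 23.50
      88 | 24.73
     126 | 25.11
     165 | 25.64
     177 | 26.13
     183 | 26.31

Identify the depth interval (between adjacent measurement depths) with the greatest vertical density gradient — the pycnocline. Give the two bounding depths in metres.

Compute the density gradient over each adjacent pair:
  49–88 m: Δρ/Δz = 1.23/39 = 0.032 kg m⁻⁴
  88–126 m: Δρ/Δz = 0.38/38 = 0.010 kg m⁻⁴
  126–165 m: Δρ/Δz = 0.53/39 = 0.014 kg m⁻⁴
  165–177 m: Δρ/Δz = 0.49/12 = 0.041 kg m⁻⁴
  177–183 m: Δρ/Δz = 0.18/6 = 0.030 kg m⁻⁴
The largest gradient is in the 165–177 m interval — the pycnocline.

165–177 m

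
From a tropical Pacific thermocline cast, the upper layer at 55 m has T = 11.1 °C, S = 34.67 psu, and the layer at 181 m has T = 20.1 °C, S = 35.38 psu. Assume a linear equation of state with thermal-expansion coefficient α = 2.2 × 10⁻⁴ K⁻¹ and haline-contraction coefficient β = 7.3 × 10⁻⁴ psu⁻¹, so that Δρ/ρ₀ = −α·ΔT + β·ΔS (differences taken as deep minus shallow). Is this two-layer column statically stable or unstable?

ΔT = 20.1 − 11.1 = +9.0 K and ΔS = 35.38 − 34.67 = +0.71 psu (deep − shallow).
−αΔT = -1.98 × 10⁻³; βΔS = 5.183 × 10⁻⁴; sum Δρ/ρ₀ = -1.4617 × 10⁻³.
Δρ/ρ₀ < 0, so Δρ < 0: deeper water is lighter → statically unstable; the column would overturn.

unstable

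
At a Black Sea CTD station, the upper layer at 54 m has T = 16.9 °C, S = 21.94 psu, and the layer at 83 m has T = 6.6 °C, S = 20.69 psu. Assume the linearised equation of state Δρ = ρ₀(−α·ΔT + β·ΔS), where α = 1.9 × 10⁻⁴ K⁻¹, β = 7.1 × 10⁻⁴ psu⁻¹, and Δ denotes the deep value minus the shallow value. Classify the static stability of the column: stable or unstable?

stable

ΔT = 6.6 − 16.9 = -10.3 K and ΔS = 20.69 − 21.94 = -1.25 psu (deep − shallow).
−αΔT = 1.957 × 10⁻³; βΔS = -8.875 × 10⁻⁴; sum Δρ/ρ₀ = 1.0695 × 10⁻³.
Δρ/ρ₀ > 0, so Δρ > 0: deeper water is denser → statically stable.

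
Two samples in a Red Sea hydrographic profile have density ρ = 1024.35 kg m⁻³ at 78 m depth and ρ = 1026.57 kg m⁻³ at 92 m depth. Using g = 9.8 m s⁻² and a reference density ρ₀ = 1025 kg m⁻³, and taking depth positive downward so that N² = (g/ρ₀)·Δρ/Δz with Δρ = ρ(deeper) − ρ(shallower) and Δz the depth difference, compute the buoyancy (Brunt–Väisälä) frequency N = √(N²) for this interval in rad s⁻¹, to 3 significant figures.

0.0389 rad s⁻¹

Δρ = 1026.57 − 1024.35 = 2.22 kg m⁻³ over Δz = 92 − 78 = 14 m.
N² = (9.8/1025) × (2.22/14) = 1.5161 × 10⁻³ s⁻².
N = √(1.5161 × 10⁻³) = 0.038937 rad s⁻¹ ≈ 0.0389 rad s⁻¹.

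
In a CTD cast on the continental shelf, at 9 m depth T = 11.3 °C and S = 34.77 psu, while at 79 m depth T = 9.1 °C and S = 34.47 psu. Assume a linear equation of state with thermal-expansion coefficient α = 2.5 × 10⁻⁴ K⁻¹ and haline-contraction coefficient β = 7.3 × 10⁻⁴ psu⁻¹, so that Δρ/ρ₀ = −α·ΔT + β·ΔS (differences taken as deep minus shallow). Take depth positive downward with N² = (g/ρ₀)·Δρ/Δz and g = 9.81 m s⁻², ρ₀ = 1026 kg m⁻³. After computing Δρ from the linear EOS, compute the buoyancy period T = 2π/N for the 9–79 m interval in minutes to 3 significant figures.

15.4 min

ΔT = -2.2 K, ΔS = -0.30 psu (deep − shallow).
Δρ/ρ₀ = −αΔT + βΔS = 5.50 × 10⁻⁴ − 2.19 × 10⁻⁴ = 3.31 × 10⁻⁴, so Δρ ≈ 0.3396 kg m⁻³.
N² = (g/ρ₀)·Δρ/Δz = g·(Δρ/ρ₀)/Δz = 9.81 × 3.31 × 10⁻⁴ / 70 = 4.6387 × 10⁻⁵ s⁻².
N = √(4.6387 × 10⁻⁵) = 6.8108 × 10⁻³ rad s⁻¹ → T = 2π/N = 922.53 s = 15.375 min ≈ 15.4 min.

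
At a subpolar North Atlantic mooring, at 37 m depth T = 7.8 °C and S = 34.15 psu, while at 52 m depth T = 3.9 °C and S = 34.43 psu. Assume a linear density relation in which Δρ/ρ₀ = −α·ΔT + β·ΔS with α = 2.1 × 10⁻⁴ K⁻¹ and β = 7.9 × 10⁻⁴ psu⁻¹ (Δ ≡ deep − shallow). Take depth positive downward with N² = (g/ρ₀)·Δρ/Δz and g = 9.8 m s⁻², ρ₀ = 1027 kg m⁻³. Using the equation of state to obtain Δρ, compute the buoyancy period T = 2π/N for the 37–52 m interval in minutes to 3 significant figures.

ΔT = -3.9 K, ΔS = +0.28 psu (deep − shallow).
Δρ/ρ₀ = −αΔT + βΔS = 8.19 × 10⁻⁴ + 2.212 × 10⁻⁴ = 1.0402 × 10⁻³, so Δρ ≈ 1.068 kg m⁻³.
N² = (g/ρ₀)·Δρ/Δz = g·(Δρ/ρ₀)/Δz = 9.8 × 1.0402 × 10⁻³ / 15 = 6.7960 × 10⁻⁴ s⁻².
N = √(6.7960 × 10⁻⁴) = 0.026069 rad s⁻¹ → T = 2π/N = 241.02 s = 4.0170 min ≈ 4.02 min.

4.02 min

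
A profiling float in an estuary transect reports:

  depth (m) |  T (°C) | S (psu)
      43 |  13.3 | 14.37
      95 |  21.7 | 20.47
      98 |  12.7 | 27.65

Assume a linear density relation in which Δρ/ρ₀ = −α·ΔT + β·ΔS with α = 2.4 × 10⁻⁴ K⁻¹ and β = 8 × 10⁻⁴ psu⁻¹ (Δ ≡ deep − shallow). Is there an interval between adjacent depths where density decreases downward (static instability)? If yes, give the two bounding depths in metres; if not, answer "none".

Evaluate Δρ/ρ₀ = −αΔT + βΔS across each adjacent pair:
  43–95 m: −αΔT+βΔS = −(2.4 × 10⁻⁴)(+8.4)+(8 × 10⁻⁴)(+6.10) = 2.9 × 10⁻³ → stable
  95–98 m: −αΔT+βΔS = −(2.4 × 10⁻⁴)(-9.0)+(8 × 10⁻⁴)(+7.18) = 7.9 × 10⁻³ → stable
Every interval has Δρ > 0: the column is stably stratified throughout.

none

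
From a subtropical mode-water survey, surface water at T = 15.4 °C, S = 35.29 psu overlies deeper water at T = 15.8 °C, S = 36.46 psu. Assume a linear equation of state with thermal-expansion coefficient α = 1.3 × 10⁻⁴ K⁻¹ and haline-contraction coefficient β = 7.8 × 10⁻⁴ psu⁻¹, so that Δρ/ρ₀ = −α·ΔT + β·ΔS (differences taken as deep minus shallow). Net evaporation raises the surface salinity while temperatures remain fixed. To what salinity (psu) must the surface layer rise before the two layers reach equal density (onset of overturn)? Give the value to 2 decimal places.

Neutral buoyancy requires −α(T_deep − T_surf) + β(S_deep − S_surf′) = 0.
S_surf′ = S_deep − (α/β)·ΔT = 36.46 − (1.3 × 10⁻⁴/7.8 × 10⁻⁴)·(+0.4) = 36.3933 psu.
Increase required: 36.3933 − 35.29 = 1.1033 psu.

36.39 psu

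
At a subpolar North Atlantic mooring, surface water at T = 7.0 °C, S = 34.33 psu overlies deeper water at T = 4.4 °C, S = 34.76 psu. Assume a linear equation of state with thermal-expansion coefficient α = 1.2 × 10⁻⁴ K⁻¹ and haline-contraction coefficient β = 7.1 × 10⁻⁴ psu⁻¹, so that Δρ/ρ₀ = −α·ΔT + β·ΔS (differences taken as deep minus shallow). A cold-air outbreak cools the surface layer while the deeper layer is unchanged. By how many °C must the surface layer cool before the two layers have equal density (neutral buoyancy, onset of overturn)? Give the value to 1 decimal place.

5.1 °C

Neutral buoyancy requires Δρ = 0, i.e. −α(T_deep − T_surf′) + β(S_deep − S_surf) = 0.
T_surf′ = T_deep − (β/α)·ΔS = 4.4 − (7.1 × 10⁻⁴/1.2 × 10⁻⁴)·(+0.43) = 1.856 °C.
Cooling required: 7.0 − (1.856) = 5.144 °C.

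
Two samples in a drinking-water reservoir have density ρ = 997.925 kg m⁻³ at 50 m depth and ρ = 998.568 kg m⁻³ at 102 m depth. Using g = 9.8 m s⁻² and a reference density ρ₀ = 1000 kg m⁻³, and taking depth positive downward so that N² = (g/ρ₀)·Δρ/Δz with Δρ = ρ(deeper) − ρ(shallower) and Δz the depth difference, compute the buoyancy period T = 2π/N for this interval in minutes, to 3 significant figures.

9.51 min

Δρ = 998.568 − 997.925 = 0.643 kg m⁻³ over Δz = 102 − 50 = 52 m.
N² = (9.8/1000) × (0.643/52) = 1.2118 × 10⁻⁴ s⁻².
N = √(1.2118 × 10⁻⁴) = 0.011008 rad s⁻¹, so T = 2π/N = 570.78 s = 9.5130 min ≈ 9.51 min.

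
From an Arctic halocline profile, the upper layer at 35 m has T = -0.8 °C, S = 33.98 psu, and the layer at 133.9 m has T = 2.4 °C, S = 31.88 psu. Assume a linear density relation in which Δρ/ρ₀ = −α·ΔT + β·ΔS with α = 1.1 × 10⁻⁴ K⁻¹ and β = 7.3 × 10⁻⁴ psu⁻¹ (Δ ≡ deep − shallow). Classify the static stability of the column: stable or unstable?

ΔT = 2.4 − -0.8 = +3.2 K and ΔS = 31.88 − 33.98 = -2.10 psu (deep − shallow).
−αΔT = -3.52 × 10⁻⁴; βΔS = -1.533 × 10⁻³; sum Δρ/ρ₀ = -1.885 × 10⁻³.
Δρ/ρ₀ < 0, so Δρ < 0: deeper water is lighter → statically unstable; the column would overturn.

unstable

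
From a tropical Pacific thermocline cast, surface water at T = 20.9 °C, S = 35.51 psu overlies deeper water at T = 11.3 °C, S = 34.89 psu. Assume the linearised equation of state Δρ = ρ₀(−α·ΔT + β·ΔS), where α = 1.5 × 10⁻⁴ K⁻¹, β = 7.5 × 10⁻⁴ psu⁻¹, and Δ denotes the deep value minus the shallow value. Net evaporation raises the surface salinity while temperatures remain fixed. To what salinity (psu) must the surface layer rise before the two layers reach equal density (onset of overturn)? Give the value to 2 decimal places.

36.81 psu

Neutral buoyancy requires −α(T_deep − T_surf) + β(S_deep − S_surf′) = 0.
S_surf′ = S_deep − (α/β)·ΔT = 34.89 − (1.5 × 10⁻⁴/7.5 × 10⁻⁴)·(-9.6) = 36.8100 psu.
Increase required: 36.8100 − 35.51 = 1.3000 psu.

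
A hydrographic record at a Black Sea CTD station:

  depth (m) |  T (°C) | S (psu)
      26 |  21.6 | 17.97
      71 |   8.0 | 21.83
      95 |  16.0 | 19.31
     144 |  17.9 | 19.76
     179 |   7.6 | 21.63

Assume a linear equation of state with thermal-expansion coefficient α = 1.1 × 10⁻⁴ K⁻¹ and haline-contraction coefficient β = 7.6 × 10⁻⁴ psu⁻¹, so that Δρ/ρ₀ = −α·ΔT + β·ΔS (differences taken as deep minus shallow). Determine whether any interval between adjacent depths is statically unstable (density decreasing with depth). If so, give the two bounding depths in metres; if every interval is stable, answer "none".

Evaluate Δρ/ρ₀ = −αΔT + βΔS across each adjacent pair:
  26–71 m: −αΔT+βΔS = −(1.1 × 10⁻⁴)(-13.6)+(7.6 × 10⁻⁴)(+3.86) = 4.4 × 10⁻³ → stable
  71–95 m: −αΔT+βΔS = −(1.1 × 10⁻⁴)(+8.0)+(7.6 × 10⁻⁴)(-2.52) = -2.8 × 10⁻³ → UNSTABLE
  95–144 m: −αΔT+βΔS = −(1.1 × 10⁻⁴)(+1.9)+(7.6 × 10⁻⁴)(+0.45) = 1.3 × 10⁻⁴ → stable
  144–179 m: −αΔT+βΔS = −(1.1 × 10⁻⁴)(-10.3)+(7.6 × 10⁻⁴)(+1.87) = 2.6 × 10⁻³ → stable
The 71–95 m interval has Δρ < 0: lighter water underlies denser water.

71–95 m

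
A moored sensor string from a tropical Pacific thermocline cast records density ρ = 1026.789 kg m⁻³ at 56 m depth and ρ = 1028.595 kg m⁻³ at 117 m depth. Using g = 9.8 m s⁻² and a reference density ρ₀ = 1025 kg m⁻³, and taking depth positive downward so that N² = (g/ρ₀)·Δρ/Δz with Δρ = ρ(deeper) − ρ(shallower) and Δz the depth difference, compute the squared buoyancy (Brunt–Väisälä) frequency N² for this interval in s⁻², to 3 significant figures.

Δρ = 1028.595 − 1026.789 = 1.806 kg m⁻³ over Δz = 117 − 56 = 61 m.
N² = (9.8/1025) × (1.806/61) = 2.8307 × 10⁻⁴ s⁻² ≈ 2.83 × 10⁻⁴ s⁻².

2.83 × 10⁻⁴ s⁻²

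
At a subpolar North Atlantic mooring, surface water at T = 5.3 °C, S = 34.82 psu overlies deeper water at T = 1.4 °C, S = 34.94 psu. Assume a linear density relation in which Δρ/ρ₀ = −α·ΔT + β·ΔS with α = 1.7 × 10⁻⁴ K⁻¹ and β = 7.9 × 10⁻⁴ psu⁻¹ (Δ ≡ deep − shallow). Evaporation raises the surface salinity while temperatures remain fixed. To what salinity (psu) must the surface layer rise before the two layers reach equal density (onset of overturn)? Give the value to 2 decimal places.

Neutral buoyancy requires −α(T_deep − T_surf) + β(S_deep − S_surf′) = 0.
S_surf′ = S_deep − (α/β)·ΔT = 34.94 − (1.7 × 10⁻⁴/7.9 × 10⁻⁴)·(-3.9) = 35.7792 psu.
Increase required: 35.7792 − 34.82 = 0.9592 psu.

35.78 psu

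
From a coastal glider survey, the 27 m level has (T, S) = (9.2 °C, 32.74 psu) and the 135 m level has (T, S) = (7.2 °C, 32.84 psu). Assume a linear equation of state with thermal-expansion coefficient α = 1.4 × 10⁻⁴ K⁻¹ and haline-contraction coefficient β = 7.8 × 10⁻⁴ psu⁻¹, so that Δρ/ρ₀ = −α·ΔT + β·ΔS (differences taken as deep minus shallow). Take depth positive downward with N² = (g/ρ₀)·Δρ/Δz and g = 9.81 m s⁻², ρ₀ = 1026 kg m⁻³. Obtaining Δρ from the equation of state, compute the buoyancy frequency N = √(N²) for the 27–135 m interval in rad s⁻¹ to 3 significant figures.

ΔT = -2.0 K, ΔS = +0.10 psu (deep − shallow).
Δρ/ρ₀ = −αΔT + βΔS = 2.80 × 10⁻⁴ + 7.80 × 10⁻⁵ = 3.58 × 10⁻⁴, so Δρ ≈ 0.3673 kg m⁻³.
N² = (g/ρ₀)·Δρ/Δz = g·(Δρ/ρ₀)/Δz = 9.81 × 3.58 × 10⁻⁴ / 108 = 3.2518 × 10⁻⁵ s⁻².
N = √(3.2518 × 10⁻⁵) = 5.7025 × 10⁻³ rad s⁻¹ ≈ 5.70 × 10⁻³ rad s⁻¹.

5.70 × 10⁻³ rad s⁻¹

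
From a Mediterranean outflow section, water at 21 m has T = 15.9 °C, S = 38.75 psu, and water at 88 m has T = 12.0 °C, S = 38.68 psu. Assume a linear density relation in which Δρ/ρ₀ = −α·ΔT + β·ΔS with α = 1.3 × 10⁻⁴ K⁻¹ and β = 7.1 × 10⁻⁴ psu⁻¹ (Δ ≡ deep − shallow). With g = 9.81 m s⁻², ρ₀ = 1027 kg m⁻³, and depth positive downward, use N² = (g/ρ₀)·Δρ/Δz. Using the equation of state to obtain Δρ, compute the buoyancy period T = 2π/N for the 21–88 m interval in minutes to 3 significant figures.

ΔT = -3.9 K, ΔS = -0.07 psu (deep − shallow).
Δρ/ρ₀ = −αΔT + βΔS = 5.07 × 10⁻⁴ − 4.97 × 10⁻⁵ = 4.573 × 10⁻⁴, so Δρ ≈ 0.4696 kg m⁻³.
N² = (g/ρ₀)·Δρ/Δz = g·(Δρ/ρ₀)/Δz = 9.81 × 4.573 × 10⁻⁴ / 67 = 6.6957 × 10⁻⁵ s⁻².
N = √(6.6957 × 10⁻⁵) = 8.1827 × 10⁻³ rad s⁻¹ → T = 2π/N = 767.86 s = 12.798 min ≈ 12.8 min.

12.8 min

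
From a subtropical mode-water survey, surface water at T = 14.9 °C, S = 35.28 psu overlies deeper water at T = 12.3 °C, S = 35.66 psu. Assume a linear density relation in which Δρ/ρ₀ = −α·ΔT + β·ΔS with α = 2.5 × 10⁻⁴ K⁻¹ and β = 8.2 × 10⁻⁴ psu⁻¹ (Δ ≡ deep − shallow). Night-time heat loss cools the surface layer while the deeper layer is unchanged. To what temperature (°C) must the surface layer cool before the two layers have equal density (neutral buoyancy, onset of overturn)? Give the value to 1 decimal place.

11.1 °C

Neutral buoyancy requires Δρ = 0, i.e. −α(T_deep − T_surf′) + β(S_deep − S_surf) = 0.
T_surf′ = T_deep − (β/α)·ΔS = 12.3 − (8.2 × 10⁻⁴/2.5 × 10⁻⁴)·(+0.38) = 11.054 °C.
Cooling required: 14.9 − (11.054) = 3.846 °C.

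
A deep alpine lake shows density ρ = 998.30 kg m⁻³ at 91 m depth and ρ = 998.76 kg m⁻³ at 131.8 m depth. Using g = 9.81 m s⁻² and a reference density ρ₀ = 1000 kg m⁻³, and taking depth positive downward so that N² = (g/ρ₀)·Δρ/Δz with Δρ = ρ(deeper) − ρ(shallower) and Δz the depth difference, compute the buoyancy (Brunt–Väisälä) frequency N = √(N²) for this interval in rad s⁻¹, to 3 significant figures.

Δρ = 998.76 − 998.30 = 0.46 kg m⁻³ over Δz = 131.8 − 91 = 40.8 m.
N² = (9.81/1000) × (0.46/40.8) = 1.1060 × 10⁻⁴ s⁻².
N = √(1.1060 × 10⁻⁴) = 0.010517 rad s⁻¹ ≈ 0.0105 rad s⁻¹.

0.0105 rad s⁻¹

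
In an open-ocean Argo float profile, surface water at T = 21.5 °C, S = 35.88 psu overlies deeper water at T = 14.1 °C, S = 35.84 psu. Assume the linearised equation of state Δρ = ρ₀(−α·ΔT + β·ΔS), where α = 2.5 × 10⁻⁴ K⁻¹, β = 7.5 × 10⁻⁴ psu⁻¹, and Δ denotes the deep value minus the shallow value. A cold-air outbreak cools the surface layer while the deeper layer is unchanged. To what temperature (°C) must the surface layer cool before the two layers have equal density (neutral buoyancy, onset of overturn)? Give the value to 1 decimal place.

14.2 °C

Neutral buoyancy requires Δρ = 0, i.e. −α(T_deep − T_surf′) + β(S_deep − S_surf) = 0.
T_surf′ = T_deep − (β/α)·ΔS = 14.1 − (7.5 × 10⁻⁴/2.5 × 10⁻⁴)·(-0.04) = 14.220 °C.
Cooling required: 21.5 − (14.220) = 7.280 °C.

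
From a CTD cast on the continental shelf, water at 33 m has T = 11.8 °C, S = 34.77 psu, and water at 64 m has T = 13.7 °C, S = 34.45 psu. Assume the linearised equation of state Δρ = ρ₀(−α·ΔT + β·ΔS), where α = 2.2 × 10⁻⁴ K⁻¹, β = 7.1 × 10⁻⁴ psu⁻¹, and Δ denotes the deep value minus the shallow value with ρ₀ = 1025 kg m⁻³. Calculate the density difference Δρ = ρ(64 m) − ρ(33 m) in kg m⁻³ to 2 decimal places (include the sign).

ΔT = +1.9 K, ΔS = -0.32 psu (deep − shallow).
Δρ/ρ₀ = −(2.2 × 10⁻⁴)(+1.9) + (7.1 × 10⁻⁴)(-0.32) = -6.452 × 10⁻⁴.
Δρ = 1025 × (-6.452 × 10⁻⁴) = -0.66 kg m⁻³.
Negative Δρ: lighter below, statically unstable.

-0.66 kg m⁻³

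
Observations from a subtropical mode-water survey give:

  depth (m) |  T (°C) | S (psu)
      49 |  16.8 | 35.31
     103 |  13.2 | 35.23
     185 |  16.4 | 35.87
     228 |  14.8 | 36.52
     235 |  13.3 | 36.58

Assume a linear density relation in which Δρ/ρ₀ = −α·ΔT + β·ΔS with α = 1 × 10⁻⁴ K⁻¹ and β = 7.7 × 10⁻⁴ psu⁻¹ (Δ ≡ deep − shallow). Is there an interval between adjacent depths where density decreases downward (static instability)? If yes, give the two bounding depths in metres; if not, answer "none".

Evaluate Δρ/ρ₀ = −αΔT + βΔS across each adjacent pair:
  49–103 m: −αΔT+βΔS = −(1 × 10⁻⁴)(-3.6)+(7.7 × 10⁻⁴)(-0.08) = 3.0 × 10⁻⁴ → stable
  103–185 m: −αΔT+βΔS = −(1 × 10⁻⁴)(+3.2)+(7.7 × 10⁻⁴)(+0.64) = 1.7 × 10⁻⁴ → stable
  185–228 m: −αΔT+βΔS = −(1 × 10⁻⁴)(-1.6)+(7.7 × 10⁻⁴)(+0.65) = 6.6 × 10⁻⁴ → stable
  228–235 m: −αΔT+βΔS = −(1 × 10⁻⁴)(-1.5)+(7.7 × 10⁻⁴)(+0.06) = 2.0 × 10⁻⁴ → stable
Every interval has Δρ > 0: the column is stably stratified throughout.

none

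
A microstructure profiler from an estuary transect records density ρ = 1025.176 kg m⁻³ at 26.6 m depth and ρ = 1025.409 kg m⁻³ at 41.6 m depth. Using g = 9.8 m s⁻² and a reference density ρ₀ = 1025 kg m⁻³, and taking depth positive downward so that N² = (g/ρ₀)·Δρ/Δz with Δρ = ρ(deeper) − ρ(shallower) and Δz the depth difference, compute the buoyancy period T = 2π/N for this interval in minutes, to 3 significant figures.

8.59 min

Δρ = 1025.409 − 1025.176 = 0.233 kg m⁻³ over Δz = 41.6 − 26.6 = 15 m.
N² = (9.8/1025) × (0.233/15) = 1.4851 × 10⁻⁴ s⁻².
N = √(1.4851 × 10⁻⁴) = 0.012186 rad s⁻¹, so T = 2π/N = 515.61 s = 8.5935 min ≈ 8.59 min.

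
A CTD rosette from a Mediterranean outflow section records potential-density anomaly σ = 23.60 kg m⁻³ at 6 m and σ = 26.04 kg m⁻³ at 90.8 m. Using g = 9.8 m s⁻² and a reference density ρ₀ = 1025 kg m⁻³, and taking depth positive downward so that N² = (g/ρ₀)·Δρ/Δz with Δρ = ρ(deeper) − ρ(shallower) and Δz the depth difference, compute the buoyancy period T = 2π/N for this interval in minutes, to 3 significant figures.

6.31 min

Δρ = 1026.04 − 1023.60 = 2.44 kg m⁻³ over Δz = 90.8 − 6 = 84.8 m.
N² = (9.8/1025) × (2.44/84.8) = 2.7510 × 10⁻⁴ s⁻².
N = √(2.7510 × 10⁻⁴) = 0.016586 rad s⁻¹, so T = 2π/N = 378.82 s = 6.3137 min ≈ 6.31 min.
N² > 0, so the interval is statically stable.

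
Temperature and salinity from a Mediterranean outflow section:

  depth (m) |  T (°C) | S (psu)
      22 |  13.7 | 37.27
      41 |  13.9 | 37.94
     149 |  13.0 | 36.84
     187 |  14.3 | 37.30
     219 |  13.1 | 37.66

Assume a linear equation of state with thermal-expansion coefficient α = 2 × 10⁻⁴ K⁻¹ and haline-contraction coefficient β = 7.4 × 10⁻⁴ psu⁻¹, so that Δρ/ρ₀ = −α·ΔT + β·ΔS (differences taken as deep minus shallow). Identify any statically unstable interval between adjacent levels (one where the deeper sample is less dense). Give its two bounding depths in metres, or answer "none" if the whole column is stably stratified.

Evaluate Δρ/ρ₀ = −αΔT + βΔS across each adjacent pair:
  22–41 m: −αΔT+βΔS = −(2 × 10⁻⁴)(+0.2)+(7.4 × 10⁻⁴)(+0.67) = 4.6 × 10⁻⁴ → stable
  41–149 m: −αΔT+βΔS = −(2 × 10⁻⁴)(-0.9)+(7.4 × 10⁻⁴)(-1.10) = -6.3 × 10⁻⁴ → UNSTABLE
  149–187 m: −αΔT+βΔS = −(2 × 10⁻⁴)(+1.3)+(7.4 × 10⁻⁴)(+0.46) = 8.0 × 10⁻⁵ → stable
  187–219 m: −αΔT+βΔS = −(2 × 10⁻⁴)(-1.2)+(7.4 × 10⁻⁴)(+0.36) = 5.1 × 10⁻⁴ → stable
The 41–149 m interval has Δρ < 0: lighter water underlies denser water.

41–149 m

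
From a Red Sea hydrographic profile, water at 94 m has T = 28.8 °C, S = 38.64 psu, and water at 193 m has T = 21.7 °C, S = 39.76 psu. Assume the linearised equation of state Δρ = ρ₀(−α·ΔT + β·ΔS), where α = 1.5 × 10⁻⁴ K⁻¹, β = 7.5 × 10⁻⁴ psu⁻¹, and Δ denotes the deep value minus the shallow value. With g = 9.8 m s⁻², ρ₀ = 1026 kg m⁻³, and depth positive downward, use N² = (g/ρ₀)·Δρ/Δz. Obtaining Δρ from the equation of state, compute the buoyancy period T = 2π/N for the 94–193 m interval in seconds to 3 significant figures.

458 s

ΔT = -7.1 K, ΔS = +1.12 psu (deep − shallow).
Δρ/ρ₀ = −αΔT + βΔS = 1.065 × 10⁻³ + 8.40 × 10⁻⁴ = 1.905 × 10⁻³, so Δρ ≈ 1.955 kg m⁻³.
N² = (g/ρ₀)·Δρ/Δz = g·(Δρ/ρ₀)/Δz = 9.8 × 1.905 × 10⁻³ / 99 = 1.8858 × 10⁻⁴ s⁻².
N = √(1.8858 × 10⁻⁴) = 0.013732 rad s⁻¹ → T = 2π/N = 457.56 s ≈ 458 s.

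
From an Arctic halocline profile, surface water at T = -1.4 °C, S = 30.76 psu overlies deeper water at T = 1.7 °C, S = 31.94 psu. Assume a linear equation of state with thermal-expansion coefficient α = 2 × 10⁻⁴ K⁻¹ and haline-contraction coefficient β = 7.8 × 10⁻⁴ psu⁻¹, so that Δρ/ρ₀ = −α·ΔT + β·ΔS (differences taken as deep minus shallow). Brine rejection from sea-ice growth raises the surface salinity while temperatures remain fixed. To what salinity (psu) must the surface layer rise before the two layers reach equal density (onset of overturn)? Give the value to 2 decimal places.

31.15 psu

Neutral buoyancy requires −α(T_deep − T_surf) + β(S_deep − S_surf′) = 0.
S_surf′ = S_deep − (α/β)·ΔT = 31.94 − (2 × 10⁻⁴/7.8 × 10⁻⁴)·(+3.1) = 31.1451 psu.
Increase required: 31.1451 − 30.76 = 0.3851 psu.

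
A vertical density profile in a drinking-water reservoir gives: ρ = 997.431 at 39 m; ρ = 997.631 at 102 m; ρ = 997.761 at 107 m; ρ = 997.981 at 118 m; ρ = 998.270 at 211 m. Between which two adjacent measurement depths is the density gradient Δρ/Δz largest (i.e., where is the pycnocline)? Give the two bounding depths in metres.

102–107 m

Compute the density gradient over each adjacent pair:
  39–102 m: Δρ/Δz = 0.200/63 = 3.2 × 10⁻³ kg m⁻⁴
  102–107 m: Δρ/Δz = 0.130/5 = 0.026 kg m⁻⁴
  107–118 m: Δρ/Δz = 0.220/11 = 0.020 kg m⁻⁴
  118–211 m: Δρ/Δz = 0.289/93 = 3.1 × 10⁻³ kg m⁻⁴
The largest gradient is in the 102–107 m interval — the pycnocline.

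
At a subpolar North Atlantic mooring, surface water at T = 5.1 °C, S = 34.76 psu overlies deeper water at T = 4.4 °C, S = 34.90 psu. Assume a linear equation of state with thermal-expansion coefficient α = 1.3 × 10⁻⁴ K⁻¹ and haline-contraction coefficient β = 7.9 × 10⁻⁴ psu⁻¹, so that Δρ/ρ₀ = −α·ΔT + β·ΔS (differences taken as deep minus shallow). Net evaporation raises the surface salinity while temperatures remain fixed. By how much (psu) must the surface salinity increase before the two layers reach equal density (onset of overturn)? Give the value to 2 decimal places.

0.26 psu

Neutral buoyancy requires −α(T_deep − T_surf) + β(S_deep − S_surf′) = 0.
S_surf′ = S_deep − (α/β)·ΔT = 34.90 − (1.3 × 10⁻⁴/7.9 × 10⁻⁴)·(-0.7) = 35.0152 psu.
Increase required: 35.0152 − 34.76 = 0.2552 psu.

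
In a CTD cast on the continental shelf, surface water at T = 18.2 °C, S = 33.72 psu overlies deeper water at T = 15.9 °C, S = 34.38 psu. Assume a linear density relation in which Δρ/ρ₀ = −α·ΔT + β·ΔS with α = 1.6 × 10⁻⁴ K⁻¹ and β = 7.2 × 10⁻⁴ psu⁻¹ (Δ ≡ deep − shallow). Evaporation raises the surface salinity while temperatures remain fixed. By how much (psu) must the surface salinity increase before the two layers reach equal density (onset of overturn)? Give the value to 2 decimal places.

Neutral buoyancy requires −α(T_deep − T_surf) + β(S_deep − S_surf′) = 0.
S_surf′ = S_deep − (α/β)·ΔT = 34.38 − (1.6 × 10⁻⁴/7.2 × 10⁻⁴)·(-2.3) = 34.8911 psu.
Increase required: 34.8911 − 33.72 = 1.1711 psu.

1.17 psu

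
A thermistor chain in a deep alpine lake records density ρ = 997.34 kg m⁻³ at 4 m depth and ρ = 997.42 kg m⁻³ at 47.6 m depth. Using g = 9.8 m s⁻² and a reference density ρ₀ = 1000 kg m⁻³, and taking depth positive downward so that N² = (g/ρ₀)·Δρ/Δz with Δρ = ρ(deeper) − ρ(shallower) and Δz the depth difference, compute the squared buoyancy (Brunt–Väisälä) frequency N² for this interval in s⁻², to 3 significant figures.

1.80 × 10⁻⁵ s⁻²

Δρ = 997.42 − 997.34 = 0.08 kg m⁻³ over Δz = 47.6 − 4 = 43.6 m.
N² = (9.8/1000) × (0.08/43.6) = 1.7982 × 10⁻⁵ s⁻² ≈ 1.80 × 10⁻⁵ s⁻².
A positive N² confirms static stability across the interval.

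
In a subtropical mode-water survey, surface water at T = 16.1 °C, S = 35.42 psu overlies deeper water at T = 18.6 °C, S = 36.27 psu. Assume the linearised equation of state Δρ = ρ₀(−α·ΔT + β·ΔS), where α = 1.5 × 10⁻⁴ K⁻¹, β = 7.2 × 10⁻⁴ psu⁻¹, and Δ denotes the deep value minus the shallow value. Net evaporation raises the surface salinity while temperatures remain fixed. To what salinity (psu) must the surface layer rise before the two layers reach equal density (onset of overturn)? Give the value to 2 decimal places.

35.75 psu

Neutral buoyancy requires −α(T_deep − T_surf) + β(S_deep − S_surf′) = 0.
S_surf′ = S_deep − (α/β)·ΔT = 36.27 − (1.5 × 10⁻⁴/7.2 × 10⁻⁴)·(+2.5) = 35.7492 psu.
Increase required: 35.7492 − 35.42 = 0.3292 psu.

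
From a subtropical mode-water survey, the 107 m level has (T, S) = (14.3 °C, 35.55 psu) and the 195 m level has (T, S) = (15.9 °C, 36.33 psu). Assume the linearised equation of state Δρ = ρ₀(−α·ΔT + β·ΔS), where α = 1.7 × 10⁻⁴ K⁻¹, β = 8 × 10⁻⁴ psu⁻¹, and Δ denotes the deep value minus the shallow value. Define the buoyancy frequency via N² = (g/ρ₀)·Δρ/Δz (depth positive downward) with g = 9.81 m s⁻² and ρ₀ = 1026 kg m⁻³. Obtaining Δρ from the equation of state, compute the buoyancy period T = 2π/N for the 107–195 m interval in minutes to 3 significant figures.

ΔT = +1.6 K, ΔS = +0.78 psu (deep − shallow).
Δρ/ρ₀ = −αΔT + βΔS = -2.72 × 10⁻⁴ + 6.24 × 10⁻⁴ = 3.52 × 10⁻⁴, so Δρ ≈ 0.3612 kg m⁻³.
N² = (g/ρ₀)·Δρ/Δz = g·(Δρ/ρ₀)/Δz = 9.81 × 3.52 × 10⁻⁴ / 88 = 3.9240 × 10⁻⁵ s⁻².
N = √(3.9240 × 10⁻⁵) = 6.2642 × 10⁻³ rad s⁻¹ → T = 2π/N = 1.0030 × 10³ s = 16.717 min ≈ 16.7 min.

16.7 min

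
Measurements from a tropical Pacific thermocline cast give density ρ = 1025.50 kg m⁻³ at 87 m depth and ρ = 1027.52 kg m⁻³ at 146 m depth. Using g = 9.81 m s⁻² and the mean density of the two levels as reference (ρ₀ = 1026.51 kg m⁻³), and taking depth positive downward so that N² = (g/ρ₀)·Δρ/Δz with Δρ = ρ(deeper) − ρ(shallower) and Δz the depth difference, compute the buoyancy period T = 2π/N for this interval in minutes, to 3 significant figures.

5.79 min

Δρ = 1027.52 − 1025.50 = 2.02 kg m⁻³ over Δz = 146 − 87 = 59 m.
N² = (9.81/1026.51) × (2.02/59) = 3.2719 × 10⁻⁴ s⁻².
N = √(3.2719 × 10⁻⁴) = 0.018088 rad s⁻¹, so T = 2π/N = 347.37 s = 5.7895 min ≈ 5.79 min.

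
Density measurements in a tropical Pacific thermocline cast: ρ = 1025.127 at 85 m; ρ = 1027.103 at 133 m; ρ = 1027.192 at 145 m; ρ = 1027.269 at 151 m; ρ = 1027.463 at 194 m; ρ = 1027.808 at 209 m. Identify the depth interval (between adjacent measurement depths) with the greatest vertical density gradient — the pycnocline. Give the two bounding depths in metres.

Compute the density gradient over each adjacent pair:
  85–133 m: Δρ/Δz = 1.976/48 = 0.041 kg m⁻⁴
  133–145 m: Δρ/Δz = 0.089/12 = 7.4 × 10⁻³ kg m⁻⁴
  145–151 m: Δρ/Δz = 0.077/6 = 0.013 kg m⁻⁴
  151–194 m: Δρ/Δz = 0.194/43 = 4.5 × 10⁻³ kg m⁻⁴
  194–209 m: Δρ/Δz = 0.345/15 = 0.023 kg m⁻⁴
The largest gradient is in the 85–133 m interval — the pycnocline.

85–133 m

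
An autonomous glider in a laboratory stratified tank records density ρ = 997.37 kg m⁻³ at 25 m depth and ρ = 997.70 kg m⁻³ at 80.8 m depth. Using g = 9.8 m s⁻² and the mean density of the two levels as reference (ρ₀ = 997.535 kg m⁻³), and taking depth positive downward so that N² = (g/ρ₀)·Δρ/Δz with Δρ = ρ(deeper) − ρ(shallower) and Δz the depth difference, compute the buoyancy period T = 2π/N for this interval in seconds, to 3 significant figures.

824 s

Δρ = 997.70 − 997.37 = 0.33 kg m⁻³ over Δz = 80.8 − 25 = 55.8 m.
N² = (9.8/997.535) × (0.33/55.8) = 5.8100 × 10⁻⁵ s⁻².
N = √(5.8100 × 10⁻⁵) = 7.6223 × 10⁻³ rad s⁻¹, so T = 2π/N = 824.32 s ≈ 824 s.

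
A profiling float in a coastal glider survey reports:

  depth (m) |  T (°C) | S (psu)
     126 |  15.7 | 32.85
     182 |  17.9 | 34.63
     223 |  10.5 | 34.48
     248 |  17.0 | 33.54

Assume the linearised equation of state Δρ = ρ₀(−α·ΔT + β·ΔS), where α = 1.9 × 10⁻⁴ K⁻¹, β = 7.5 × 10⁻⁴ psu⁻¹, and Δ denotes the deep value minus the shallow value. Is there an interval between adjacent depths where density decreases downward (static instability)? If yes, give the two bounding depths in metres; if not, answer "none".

223–248 m

Evaluate Δρ/ρ₀ = −αΔT + βΔS across each adjacent pair:
  126–182 m: −αΔT+βΔS = −(1.9 × 10⁻⁴)(+2.2)+(7.5 × 10⁻⁴)(+1.78) = 9.2 × 10⁻⁴ → stable
  182–223 m: −αΔT+βΔS = −(1.9 × 10⁻⁴)(-7.4)+(7.5 × 10⁻⁴)(-0.15) = 1.3 × 10⁻³ → stable
  223–248 m: −αΔT+βΔS = −(1.9 × 10⁻⁴)(+6.5)+(7.5 × 10⁻⁴)(-0.94) = -1.9 × 10⁻³ → UNSTABLE
The 223–248 m interval has Δρ < 0: lighter water underlies denser water.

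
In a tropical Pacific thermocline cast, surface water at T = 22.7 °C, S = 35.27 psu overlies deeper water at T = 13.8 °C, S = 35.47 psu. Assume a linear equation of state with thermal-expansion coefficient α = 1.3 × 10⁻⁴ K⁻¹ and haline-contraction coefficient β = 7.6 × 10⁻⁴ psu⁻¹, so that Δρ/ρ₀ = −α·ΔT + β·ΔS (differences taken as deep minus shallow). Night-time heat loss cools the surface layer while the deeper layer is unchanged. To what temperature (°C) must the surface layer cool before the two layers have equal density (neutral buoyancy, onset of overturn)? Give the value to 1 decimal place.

Neutral buoyancy requires Δρ = 0, i.e. −α(T_deep − T_surf′) + β(S_deep − S_surf) = 0.
T_surf′ = T_deep − (β/α)·ΔS = 13.8 − (7.6 × 10⁻⁴/1.3 × 10⁻⁴)·(+0.20) = 12.631 °C.
Cooling required: 22.7 − (12.631) = 10.069 °C.

12.6 °C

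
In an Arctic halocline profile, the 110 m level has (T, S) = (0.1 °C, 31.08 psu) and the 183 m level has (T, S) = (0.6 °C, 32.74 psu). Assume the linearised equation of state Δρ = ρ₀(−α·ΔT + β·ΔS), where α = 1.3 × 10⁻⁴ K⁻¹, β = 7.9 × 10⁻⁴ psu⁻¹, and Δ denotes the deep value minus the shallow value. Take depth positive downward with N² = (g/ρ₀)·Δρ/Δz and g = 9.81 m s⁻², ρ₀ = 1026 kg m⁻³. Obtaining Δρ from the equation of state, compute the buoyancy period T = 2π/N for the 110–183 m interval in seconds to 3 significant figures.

485 s

ΔT = +0.5 K, ΔS = +1.66 psu (deep − shallow).
Δρ/ρ₀ = −αΔT + βΔS = -6.50 × 10⁻⁵ + 1.3114 × 10⁻³ = 1.2464 × 10⁻³, so Δρ ≈ 1.279 kg m⁻³.
N² = (g/ρ₀)·Δρ/Δz = g·(Δρ/ρ₀)/Δz = 9.81 × 1.2464 × 10⁻³ / 73 = 1.6750 × 10⁻⁴ s⁻².
N = √(1.6750 × 10⁻⁴) = 0.012942 rad s⁻¹ → T = 2π/N = 485.49 s ≈ 485 s.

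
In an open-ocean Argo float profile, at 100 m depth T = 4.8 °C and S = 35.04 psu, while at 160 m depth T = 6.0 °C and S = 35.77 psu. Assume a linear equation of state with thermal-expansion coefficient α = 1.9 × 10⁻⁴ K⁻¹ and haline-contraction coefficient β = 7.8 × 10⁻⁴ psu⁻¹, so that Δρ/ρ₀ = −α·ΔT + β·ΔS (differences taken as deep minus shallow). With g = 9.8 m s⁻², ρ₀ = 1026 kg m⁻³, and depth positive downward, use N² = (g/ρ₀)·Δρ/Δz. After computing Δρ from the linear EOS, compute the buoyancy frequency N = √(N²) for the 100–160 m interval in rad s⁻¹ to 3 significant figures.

7.47 × 10⁻³ rad s⁻¹

ΔT = +1.2 K, ΔS = +0.73 psu (deep − shallow).
Δρ/ρ₀ = −αΔT + βΔS = -2.28 × 10⁻⁴ + 5.694 × 10⁻⁴ = 3.414 × 10⁻⁴, so Δρ ≈ 0.3503 kg m⁻³.
N² = (g/ρ₀)·Δρ/Δz = g·(Δρ/ρ₀)/Δz = 9.8 × 3.414 × 10⁻⁴ / 60 = 5.5762 × 10⁻⁵ s⁻².
N = √(5.5762 × 10⁻⁵) = 7.4674 × 10⁻³ rad s⁻¹ ≈ 7.47 × 10⁻³ rad s⁻¹.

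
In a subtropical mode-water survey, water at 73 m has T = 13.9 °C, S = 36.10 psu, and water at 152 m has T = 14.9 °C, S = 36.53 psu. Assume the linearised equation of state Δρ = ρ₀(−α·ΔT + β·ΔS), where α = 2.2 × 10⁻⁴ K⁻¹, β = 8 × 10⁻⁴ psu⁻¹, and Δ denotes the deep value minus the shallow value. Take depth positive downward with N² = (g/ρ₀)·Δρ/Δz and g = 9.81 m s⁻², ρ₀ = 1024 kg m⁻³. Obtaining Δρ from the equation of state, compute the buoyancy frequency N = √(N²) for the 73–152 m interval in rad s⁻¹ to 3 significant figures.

3.92 × 10⁻³ rad s⁻¹

ΔT = +1.0 K, ΔS = +0.43 psu (deep − shallow).
Δρ/ρ₀ = −αΔT + βΔS = -2.20 × 10⁻⁴ + 3.44 × 10⁻⁴ = 1.24 × 10⁻⁴, so Δρ ≈ 0.1270 kg m⁻³.
N² = (g/ρ₀)·Δρ/Δz = g·(Δρ/ρ₀)/Δz = 9.81 × 1.24 × 10⁻⁴ / 79 = 1.5398 × 10⁻⁵ s⁻².
N = √(1.5398 × 10⁻⁵) = 3.9240 × 10⁻³ rad s⁻¹ ≈ 3.92 × 10⁻³ rad s⁻¹.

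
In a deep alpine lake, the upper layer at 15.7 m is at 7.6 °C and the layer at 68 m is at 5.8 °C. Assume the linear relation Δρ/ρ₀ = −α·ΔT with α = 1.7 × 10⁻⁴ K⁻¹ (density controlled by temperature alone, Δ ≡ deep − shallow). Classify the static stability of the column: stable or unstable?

ΔT = 5.8 − 7.6 = -1.8 K, so Δρ/ρ₀ = −αΔT = 3.06 × 10⁻⁴.
Δρ/ρ₀ > 0, so Δρ > 0: deeper water is denser → statically stable.

stable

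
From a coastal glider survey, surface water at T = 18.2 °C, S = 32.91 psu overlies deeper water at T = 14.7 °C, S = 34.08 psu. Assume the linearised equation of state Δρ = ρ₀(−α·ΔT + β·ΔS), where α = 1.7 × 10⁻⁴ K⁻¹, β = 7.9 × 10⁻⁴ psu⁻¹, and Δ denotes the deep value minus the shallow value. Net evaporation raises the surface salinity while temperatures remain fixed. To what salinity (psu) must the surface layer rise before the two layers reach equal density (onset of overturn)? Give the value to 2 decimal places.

34.83 psu

Neutral buoyancy requires −α(T_deep − T_surf) + β(S_deep − S_surf′) = 0.
S_surf′ = S_deep − (α/β)·ΔT = 34.08 − (1.7 × 10⁻⁴/7.9 × 10⁻⁴)·(-3.5) = 34.8332 psu.
Increase required: 34.8332 − 32.91 = 1.9232 psu.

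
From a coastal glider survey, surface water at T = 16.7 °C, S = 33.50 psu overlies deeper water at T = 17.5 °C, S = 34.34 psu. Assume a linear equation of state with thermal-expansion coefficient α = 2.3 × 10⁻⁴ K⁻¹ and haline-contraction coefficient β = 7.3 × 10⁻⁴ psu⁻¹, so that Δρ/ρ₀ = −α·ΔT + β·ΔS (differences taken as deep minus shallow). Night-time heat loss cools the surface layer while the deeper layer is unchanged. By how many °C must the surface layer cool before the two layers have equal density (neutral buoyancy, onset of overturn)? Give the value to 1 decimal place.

1.9 °C

Neutral buoyancy requires Δρ = 0, i.e. −α(T_deep − T_surf′) + β(S_deep − S_surf) = 0.
T_surf′ = T_deep − (β/α)·ΔS = 17.5 − (7.3 × 10⁻⁴/2.3 × 10⁻⁴)·(+0.84) = 14.834 °C.
Cooling required: 16.7 − (14.834) = 1.866 °C.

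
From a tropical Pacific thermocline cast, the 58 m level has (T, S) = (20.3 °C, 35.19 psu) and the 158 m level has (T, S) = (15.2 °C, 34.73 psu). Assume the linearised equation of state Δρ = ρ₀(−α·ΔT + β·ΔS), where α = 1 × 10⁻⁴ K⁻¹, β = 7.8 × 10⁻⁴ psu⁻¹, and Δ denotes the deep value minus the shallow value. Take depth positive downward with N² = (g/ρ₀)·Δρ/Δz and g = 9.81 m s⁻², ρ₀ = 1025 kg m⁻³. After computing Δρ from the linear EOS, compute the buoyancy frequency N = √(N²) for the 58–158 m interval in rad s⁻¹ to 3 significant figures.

3.85 × 10⁻³ rad s⁻¹

ΔT = -5.1 K, ΔS = -0.46 psu (deep − shallow).
Δρ/ρ₀ = −αΔT + βΔS = 5.10 × 10⁻⁴ − 3.588 × 10⁻⁴ = 1.512 × 10⁻⁴, so Δρ ≈ 0.1550 kg m⁻³.
N² = (g/ρ₀)·Δρ/Δz = g·(Δρ/ρ₀)/Δz = 9.81 × 1.512 × 10⁻⁴ / 100 = 1.4833 × 10⁻⁵ s⁻².
N = √(1.4833 × 10⁻⁵) = 3.8514 × 10⁻³ rad s⁻¹ ≈ 3.85 × 10⁻³ rad s⁻¹.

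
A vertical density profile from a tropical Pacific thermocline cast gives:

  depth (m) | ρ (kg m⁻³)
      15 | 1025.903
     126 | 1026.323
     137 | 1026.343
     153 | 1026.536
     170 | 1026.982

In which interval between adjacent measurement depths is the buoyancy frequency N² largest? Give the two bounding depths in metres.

Compute the density gradient over each adjacent pair:
  15–126 m: Δρ/Δz = 0.420/111 = 3.8 × 10⁻³ kg m⁻⁴
  126–137 m: Δρ/Δz = 0.020/11 = 1.8 × 10⁻³ kg m⁻⁴
  137–153 m: Δρ/Δz = 0.193/16 = 0.012 kg m⁻⁴
  153–170 m: Δρ/Δz = 0.446/17 = 0.026 kg m⁻⁴
The largest gradient is in the 153–170 m interval — the pycnocline.

153–170 m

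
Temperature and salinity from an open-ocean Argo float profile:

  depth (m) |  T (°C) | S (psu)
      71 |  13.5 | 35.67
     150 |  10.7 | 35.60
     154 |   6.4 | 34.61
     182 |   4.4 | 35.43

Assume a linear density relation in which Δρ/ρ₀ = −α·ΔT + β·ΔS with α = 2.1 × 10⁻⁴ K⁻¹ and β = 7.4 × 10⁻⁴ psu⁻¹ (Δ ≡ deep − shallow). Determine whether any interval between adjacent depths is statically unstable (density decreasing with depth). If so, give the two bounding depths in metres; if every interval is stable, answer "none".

Evaluate Δρ/ρ₀ = −αΔT + βΔS across each adjacent pair:
  71–150 m: −αΔT+βΔS = −(2.1 × 10⁻⁴)(-2.8)+(7.4 × 10⁻⁴)(-0.07) = 5.4 × 10⁻⁴ → stable
  150–154 m: −αΔT+βΔS = −(2.1 × 10⁻⁴)(-4.3)+(7.4 × 10⁻⁴)(-0.99) = 1.7 × 10⁻⁴ → stable
  154–182 m: −αΔT+βΔS = −(2.1 × 10⁻⁴)(-2.0)+(7.4 × 10⁻⁴)(+0.82) = 1.0 × 10⁻³ → stable
Every interval has Δρ > 0: the column is stably stratified throughout.

none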